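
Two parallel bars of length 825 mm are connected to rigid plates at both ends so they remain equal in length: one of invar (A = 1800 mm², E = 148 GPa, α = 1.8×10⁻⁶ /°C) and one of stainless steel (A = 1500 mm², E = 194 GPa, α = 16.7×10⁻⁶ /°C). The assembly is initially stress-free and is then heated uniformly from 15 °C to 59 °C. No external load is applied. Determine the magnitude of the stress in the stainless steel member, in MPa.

Both members must finish at the same length. With the larger α, the stainless steel tends to over-expand; the plates restrain it, putting the stainless steel in compression and the invar in tension. With no external load the two internal forces are equal and opposite, magnitude P.
Compatibility of the two members (thermal + elastic change equal): (α₁ − α₂)ΔT = P·[1/(A₁E₁) + 1/(A₂E₂)].
|α₁ − α₂|·ΔT = 14.9×10⁻⁶ × 44 = 0.0006556.
1/(A₁E₁) + 1/(A₂E₂) = 1/(1800×148×10³) + 1/(1500×194×10³) = 7.19×10⁻⁹ N⁻¹.
P = 0.0006556 / 7.19×10⁻⁹ = 91180 N = 91.18 kN.
σ_{stainless steel} = P/A₂ = 91180/1500 = 60.79 MPa, compressive.

σ ≈ 60.8 MPa (compressive)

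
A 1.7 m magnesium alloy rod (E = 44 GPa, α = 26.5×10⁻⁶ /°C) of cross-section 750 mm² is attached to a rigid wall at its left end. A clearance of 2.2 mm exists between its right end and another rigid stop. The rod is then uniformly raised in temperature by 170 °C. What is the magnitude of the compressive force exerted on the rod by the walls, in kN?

Unrestrained expansion: δ_free = αΔT L = 26.5×10⁻⁶ × 170 × 1700 = 7.659 mm.
The gap closes (δ_free > 2.2 mm) and the wall then resists a further 7.659 − 2.2 = 5.459 mm of expansion.
So σ = E(δ_free − g)/L = 44×10³ × 5.459/1700 = 141.3 MPa.
P = σA = 141.3 × 750 = 106 kN.

P ≈ 106 kN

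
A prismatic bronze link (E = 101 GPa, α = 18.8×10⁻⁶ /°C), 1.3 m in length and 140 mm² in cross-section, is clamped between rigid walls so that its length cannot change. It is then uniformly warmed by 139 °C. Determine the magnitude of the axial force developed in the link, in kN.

P ≈ 37 kN (compressive)

With zero net strain, σ = E·αΔT = 101 GPa × 18.8×10⁻⁶ × 139 = 263.9 MPa.
Then P = σA = 263.9 × 140 mm² = 36.95 kN, compressive.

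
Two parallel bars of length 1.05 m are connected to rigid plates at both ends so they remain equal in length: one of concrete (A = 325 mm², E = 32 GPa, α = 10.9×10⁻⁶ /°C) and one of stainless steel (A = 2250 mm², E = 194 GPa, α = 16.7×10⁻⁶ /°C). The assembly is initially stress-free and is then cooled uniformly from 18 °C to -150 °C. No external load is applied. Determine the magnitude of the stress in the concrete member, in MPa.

Equilibrium of a rigid end plate with no external load gives equal and opposite internal forces ±P in the two members. Since α_{stainless steel} > α_{concrete}, cooling drives the stainless steel into tension and the concrete into compression.
Equating the net (thermal + elastic) strains gives |α₁ − α₂|·ΔT = P·[1/(A₁E₁) + 1/(A₂E₂)].
|α₁ − α₂|·ΔT = 5.8×10⁻⁶ × 168 = 0.0009744.
1/(A₁E₁) + 1/(A₂E₂) = 1/(325×32×10³) + 1/(2250×194×10³) = 9.844×10⁻⁸ N⁻¹.
So P = 0.0009744 / 9.844×10⁻⁸ = 9.898 kN.
σ_{concrete} = P/A₁ = 9898/325 = 30.46 MPa, compressive.

σ ≈ 30.5 MPa (compressive)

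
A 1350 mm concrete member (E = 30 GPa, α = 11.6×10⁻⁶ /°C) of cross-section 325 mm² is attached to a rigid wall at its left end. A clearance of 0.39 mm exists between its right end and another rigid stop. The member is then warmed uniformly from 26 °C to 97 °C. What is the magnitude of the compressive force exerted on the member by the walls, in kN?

Free thermal elongation = αΔT L = 11.6×10⁻⁶ × 71 × 1350 = 1.112 mm.
After closing the 0.39 mm clearance, 1.112 − 0.39 = 0.7219 mm of expansion remains to be suppressed by the wall.
That suppressed elongation corresponds to σ = E·Δ/L = 30×10³ × 0.7219/1350 = 16.04 MPa.
P = σA = 16.04 × 325 = 5.213 kN.

P ≈ 5.21 kN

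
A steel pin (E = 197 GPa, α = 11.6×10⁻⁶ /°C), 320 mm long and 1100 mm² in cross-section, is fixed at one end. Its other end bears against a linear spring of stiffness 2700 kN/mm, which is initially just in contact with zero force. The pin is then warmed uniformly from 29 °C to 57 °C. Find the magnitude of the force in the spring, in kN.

P ≈ 56.3 kN

If the spring were absent the pin would lengthen by αΔT L = 11.6×10⁻⁶ × 28 × 320 = 0.1039 mm.
With a force P in the spring, the elastic change of the pin is PL/(AE) and that of the spring is P/k; compatibility requires their sum to equal δ_free.
So P = δ_free / [L/(AE) + 1/k] = 0.1039 / [ 320/(1100×197×10³) + 1/(2700×10³) ].
P = 0.1039 / 1.847×10⁻⁶ = 56270 N.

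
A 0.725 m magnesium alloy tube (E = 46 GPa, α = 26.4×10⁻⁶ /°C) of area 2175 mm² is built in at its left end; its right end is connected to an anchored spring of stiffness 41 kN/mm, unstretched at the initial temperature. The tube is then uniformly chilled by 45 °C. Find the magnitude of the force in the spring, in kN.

P ≈ 27.2 kN

Free thermal contraction: δ_free = αΔT L = 26.4×10⁻⁶ × 45 × 725 = 0.8613 mm.
Let P be the tensile force in the spring. The tube extends elastically by PL/(AE) and the spring stretches by P/k; together these equal δ_free.
So P = δ_free / [L/(AE) + 1/k] = 0.8613 / [ 725/(2175×46×10³) + 1/(41×10³) ].
P = 0.8613 / 3.164×10⁻⁵ = 27220 N.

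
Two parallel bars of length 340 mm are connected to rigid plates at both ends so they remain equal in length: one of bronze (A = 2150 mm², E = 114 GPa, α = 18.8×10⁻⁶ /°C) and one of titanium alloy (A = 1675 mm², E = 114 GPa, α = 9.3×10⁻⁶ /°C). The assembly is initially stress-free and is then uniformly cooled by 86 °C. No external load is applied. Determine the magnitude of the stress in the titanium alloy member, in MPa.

σ ≈ 52.4 MPa (compressive)

Equilibrium of a rigid end plate with no external load gives equal and opposite internal forces ±P in the two members. Since α_{bronze} > α_{titanium alloy}, cooling drives the bronze into tension and the titanium alloy into compression.
Compatibility of the two members (thermal + elastic change equal): (α₁ − α₂)ΔT = P·[1/(A₁E₁) + 1/(A₂E₂)].
|α₁ − α₂|·ΔT = 9.5×10⁻⁶ × 86 = 0.000817.
1/(A₁E₁) + 1/(A₂E₂) = 1/(2150×114×10³) + 1/(1675×114×10³) = 9.317×10⁻⁹ N⁻¹.
So P = 0.000817 / 9.317×10⁻⁹ = 87.69 kN.
σ_{titanium alloy} = P/A₂ = 87690/1675 = 52.35 MPa, compressive.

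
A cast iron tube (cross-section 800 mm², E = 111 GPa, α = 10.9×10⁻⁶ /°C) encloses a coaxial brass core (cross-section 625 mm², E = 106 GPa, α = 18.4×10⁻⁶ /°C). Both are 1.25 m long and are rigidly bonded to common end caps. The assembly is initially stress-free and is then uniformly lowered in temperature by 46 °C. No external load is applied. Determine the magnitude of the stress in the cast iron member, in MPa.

The brass has the larger α, so on cooling it would change length more than the cast iron if both were free. The rigid plates force a common final length, so the brass is put into tension and the cast iron into compression, with equal and opposite forces P (no external load).
Setting the final lengths equal and cancelling L: (α₁ − α₂)ΔT = P/(A₁E₁) + P/(A₂E₂).
|α₁ − α₂|·ΔT = 7.5×10⁻⁶ × 46 = 0.000345.
1/(A₁E₁) + 1/(A₂E₂) = 1/(800×111×10³) + 1/(625×106×10³) = 2.636×10⁻⁸ N⁻¹.
So P = 0.000345 / 2.636×10⁻⁸ = 13.09 kN.
σ_{cast iron} = P/A₁ = 13090/800 = 16.36 MPa, compressive.

σ ≈ 16.4 MPa (compressive)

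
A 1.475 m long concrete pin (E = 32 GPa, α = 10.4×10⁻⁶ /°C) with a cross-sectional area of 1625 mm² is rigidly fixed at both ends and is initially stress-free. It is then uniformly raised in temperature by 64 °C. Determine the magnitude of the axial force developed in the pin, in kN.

P ≈ 34.6 kN (compressive)

Full restraint means ε = 0, so the stress is σ = EαΔT = 32×10³ × 10.4×10⁻⁶ × 64 = 21.3 MPa.
P = AEαΔT = 1625 × 32×10³ × 10.4×10⁻⁶ × 64 = 34.61 kN (compressive).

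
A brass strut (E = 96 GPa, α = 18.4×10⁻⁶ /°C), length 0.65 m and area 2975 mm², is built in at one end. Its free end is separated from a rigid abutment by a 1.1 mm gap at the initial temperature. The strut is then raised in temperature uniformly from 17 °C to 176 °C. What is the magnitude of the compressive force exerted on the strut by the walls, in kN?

If the wall were absent the strut would grow by αΔT L = 18.4×10⁻⁶ × 159 × 650 = 1.902 mm.
This exceeds the 1.1 mm gap, so the wall pushes back. The portion of expansion that must be recovered elastically is δ_free − gap = 1.902 − 1.1 = 0.8016 mm.
Compatibility: PL/(AE) = 0.8016 mm, so σ = P/A = E × (0.8016/650) = 118.4 MPa.
Force on the wall = σA = 118.4 × 2975 mm² = 352.2 kN.

P ≈ 352 kN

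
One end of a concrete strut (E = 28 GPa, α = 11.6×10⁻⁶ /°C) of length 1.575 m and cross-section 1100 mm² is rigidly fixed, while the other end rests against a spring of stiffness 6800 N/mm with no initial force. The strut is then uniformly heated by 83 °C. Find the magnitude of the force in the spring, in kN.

If the spring were absent the strut would lengthen by αΔT L = 11.6×10⁻⁶ × 83 × 1575 = 1.516 mm.
With a force P in the spring, the elastic change of the strut is PL/(AE) and that of the spring is P/k; compatibility requires their sum to equal δ_free.
So P = δ_free / [L/(AE) + 1/k] = 1.516 / [ 1575/(1100×28×10³) + 1/(6800) ].
P = 1.516 / 0.0001982 = 7651 N.

P ≈ 7.65 kN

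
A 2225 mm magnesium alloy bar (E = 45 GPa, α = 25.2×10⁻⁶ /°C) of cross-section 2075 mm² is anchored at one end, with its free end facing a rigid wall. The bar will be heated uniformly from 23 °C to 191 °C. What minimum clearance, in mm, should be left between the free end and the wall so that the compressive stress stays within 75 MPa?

g ≈ 5.71 mm

With no wall the bar would lengthen by αΔT L = 25.2×10⁻⁶ × 168 × 2225 = 9.42 mm.
At the allowable stress the elastic shortening the wall may impose is σL/E = 75 × 2225 / (45×10³) = 3.708 mm.
So the gap has to take up the difference, g_min = δ_free − σL/E = 9.42 − 3.708 = 5.711 mm.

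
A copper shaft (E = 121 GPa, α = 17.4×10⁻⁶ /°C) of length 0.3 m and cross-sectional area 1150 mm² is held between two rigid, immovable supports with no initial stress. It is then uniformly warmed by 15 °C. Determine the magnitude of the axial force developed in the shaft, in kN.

P ≈ 36.3 kN (compressive)

With zero net strain, σ = E·αΔT = 121 GPa × 17.4×10⁻⁶ × 15 = 31.58 MPa.
Then P = σA = 31.58 × 1150 mm² = 36.32 kN, compressive.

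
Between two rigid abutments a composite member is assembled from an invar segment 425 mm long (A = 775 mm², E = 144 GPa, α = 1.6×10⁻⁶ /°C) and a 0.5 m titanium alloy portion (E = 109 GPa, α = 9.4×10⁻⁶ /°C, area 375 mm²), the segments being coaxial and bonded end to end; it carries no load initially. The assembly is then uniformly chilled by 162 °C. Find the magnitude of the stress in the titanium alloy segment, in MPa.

σ ≈ 145 MPa (tensile)

If the supports were absent, the total length change would be Σ αᵢΔT Lᵢ = 1.6×10⁻⁶×162×425 + 9.4×10⁻⁶×162×500 = 0.8716 mm.
Since the ends are fixed, an axial force P builds up, equal in every segment, with P · Σ Lᵢ/(AᵢEᵢ) = δ_free.
Σ Lᵢ/(AᵢEᵢ) = 425/(775×144×10³) + 500/(375×109×10³) = 1.604×10⁻⁵ mm/N.
Hence P = δ_free / Σ(L/AE) = 0.8716/1.604×10⁻⁵ = 54.33 kN (tensile).
σ_{titanium alloy} = P / A = 54330 / 375 = 144.9 MPa.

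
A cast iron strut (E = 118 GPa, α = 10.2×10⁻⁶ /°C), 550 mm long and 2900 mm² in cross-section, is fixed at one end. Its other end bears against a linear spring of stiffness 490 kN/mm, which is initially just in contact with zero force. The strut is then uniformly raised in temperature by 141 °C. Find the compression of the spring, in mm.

The unrestrained thermal change is αΔT L = 10.2×10⁻⁶ × 141 × 550 = 0.791 mm.
Let P be the compressive force at the spring. The strut shortens elastically by PL/(AE) and the spring compresses by P/k; together these equal δ_free.
So P = δ_free / [L/(AE) + 1/k] = 0.791 / [ 550/(2900×118×10³) + 1/(490×10³) ].
P = 0.791 / 3.648×10⁻⁶ = 216800 N.
Spring compression = P/k = 216800/(490×10³) = 0.4425 mm.

δ ≈ 0.443 mm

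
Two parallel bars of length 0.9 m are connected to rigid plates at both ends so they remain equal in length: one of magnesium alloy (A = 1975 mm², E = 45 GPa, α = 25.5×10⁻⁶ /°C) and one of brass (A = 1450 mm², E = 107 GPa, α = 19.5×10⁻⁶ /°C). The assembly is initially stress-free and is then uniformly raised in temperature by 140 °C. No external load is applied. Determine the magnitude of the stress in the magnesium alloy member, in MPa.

Both members must finish at the same length. With the larger α, the magnesium alloy tends to over-expand; the plates restrain it, putting the magnesium alloy in compression and the brass in tension. With no external load the two internal forces are equal and opposite, magnitude P.
Setting the final lengths equal and cancelling L: (α₁ − α₂)ΔT = P/(A₁E₁) + P/(A₂E₂).
|α₁ − α₂|·ΔT = 6×10⁻⁶ × 140 = 0.00084.
1/(A₁E₁) + 1/(A₂E₂) = 1/(1975×45×10³) + 1/(1450×107×10³) = 1.77×10⁻⁸ N⁻¹.
P = 0.00084 / 1.77×10⁻⁸ = 47470 N = 47.47 kN.
σ_{magnesium alloy} = P/A₁ = 47470/1975 = 24.03 MPa, compressive.

σ ≈ 24 MPa (compressive)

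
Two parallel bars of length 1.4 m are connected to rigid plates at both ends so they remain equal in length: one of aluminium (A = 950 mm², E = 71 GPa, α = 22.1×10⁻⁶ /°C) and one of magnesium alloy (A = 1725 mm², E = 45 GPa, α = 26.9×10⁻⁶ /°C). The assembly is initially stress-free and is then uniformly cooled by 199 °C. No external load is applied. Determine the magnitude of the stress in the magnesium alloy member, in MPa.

σ ≈ 20 MPa (tensile)

The magnesium alloy has the larger α, so on cooling it would change length more than the aluminium if both were free. The rigid plates force a common final length, so the magnesium alloy is put into tension and the aluminium into compression, with equal and opposite forces P (no external load).
Compatibility of the two members (thermal + elastic change equal): (α₁ − α₂)ΔT = P·[1/(A₁E₁) + 1/(A₂E₂)].
|α₁ − α₂|·ΔT = 4.8×10⁻⁶ × 199 = 0.0009552.
1/(A₁E₁) + 1/(A₂E₂) = 1/(950×71×10³) + 1/(1725×45×10³) = 2.771×10⁻⁸ N⁻¹.
So P = 0.0009552 / 2.771×10⁻⁸ = 34.47 kN.
σ_{magnesium alloy} = P/A₂ = 34470/1725 = 19.98 MPa, tensile.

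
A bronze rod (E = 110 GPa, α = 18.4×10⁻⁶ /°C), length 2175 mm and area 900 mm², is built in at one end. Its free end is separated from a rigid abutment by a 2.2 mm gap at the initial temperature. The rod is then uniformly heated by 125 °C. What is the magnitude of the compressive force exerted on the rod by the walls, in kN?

If the wall were absent the rod would grow by αΔT L = 18.4×10⁻⁶ × 125 × 2175 = 5.002 mm.
This exceeds the 2.2 mm gap, so the wall pushes back. The portion of expansion that must be recovered elastically is δ_free − gap = 5.002 − 2.2 = 2.802 mm.
Compatibility: PL/(AE) = 2.802 mm, so σ = P/A = E × (2.802/2175) = 141.7 MPa.
Force on the wall = σA = 141.7 × 900 mm² = 127.6 kN.

P ≈ 128 kN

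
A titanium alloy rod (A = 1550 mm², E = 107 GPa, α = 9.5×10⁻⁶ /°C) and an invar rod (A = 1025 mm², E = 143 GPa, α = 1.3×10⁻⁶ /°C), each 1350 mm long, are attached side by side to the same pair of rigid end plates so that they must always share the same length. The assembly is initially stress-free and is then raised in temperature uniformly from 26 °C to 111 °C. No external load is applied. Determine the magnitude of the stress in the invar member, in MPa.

Equilibrium of a rigid end plate with no external load gives equal and opposite internal forces ±P in the two members. Since α_{titanium alloy} > α_{invar}, heating drives the titanium alloy into compression and the invar into tension.
Setting the final lengths equal and cancelling L: (α₁ − α₂)ΔT = P/(A₁E₁) + P/(A₂E₂).
|α₁ − α₂|·ΔT = 8.2×10⁻⁶ × 85 = 0.000697.
1/(A₁E₁) + 1/(A₂E₂) = 1/(1550×107×10³) + 1/(1025×143×10³) = 1.285×10⁻⁸ N⁻¹.
P = 0.000697 / 1.285×10⁻⁸ = 54230 N = 54.23 kN.
σ_{invar} = P/A₂ = 54230/1025 = 52.91 MPa, tensile.

σ ≈ 52.9 MPa (tensile)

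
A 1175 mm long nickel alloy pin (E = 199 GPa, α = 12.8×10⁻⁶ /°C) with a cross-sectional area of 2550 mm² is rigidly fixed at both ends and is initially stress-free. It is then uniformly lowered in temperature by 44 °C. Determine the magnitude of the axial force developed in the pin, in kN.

P ≈ 286 kN (tensile)

The ends cannot move, so σ = EαΔT = 199×10³ × 12.8×10⁻⁶ × 44 = 112.1 MPa.
Then P = σA = 112.1 × 2550 mm² = 285.8 kN, tensile.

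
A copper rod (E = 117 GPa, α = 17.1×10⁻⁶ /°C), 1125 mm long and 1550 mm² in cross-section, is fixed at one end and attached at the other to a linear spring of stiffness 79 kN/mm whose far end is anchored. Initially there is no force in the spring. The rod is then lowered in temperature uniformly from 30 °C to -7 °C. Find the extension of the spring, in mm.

Free thermal contraction: δ_free = αΔT L = 17.1×10⁻⁶ × 37 × 1125 = 0.7118 mm.
Let P be the tensile force in the spring. The rod extends elastically by PL/(AE) and the spring stretches by P/k; together these equal δ_free.
So P = δ_free / [L/(AE) + 1/k] = 0.7118 / [ 1125/(1550×117×10³) + 1/(79×10³) ].
P = 0.7118 / 1.886×10⁻⁵ = 37740 N.
Spring extension = P/k = 37740/(79×10³) = 0.4777 mm.

δ ≈ 0.478 mm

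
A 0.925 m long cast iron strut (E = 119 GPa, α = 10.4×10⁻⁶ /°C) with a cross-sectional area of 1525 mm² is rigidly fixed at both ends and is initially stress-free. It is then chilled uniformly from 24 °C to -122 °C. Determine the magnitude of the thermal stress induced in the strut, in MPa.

With length fixed, the mechanical strain must cancel the thermal strain αΔT = 10.4×10⁻⁶ × 146 = 1518.4×10⁻⁶.
Hence σ = E·αΔT = 119×10³ × 1518.4×10⁻⁶ = 180.7 MPa, tensile.

σ ≈ 181 MPa (tensile)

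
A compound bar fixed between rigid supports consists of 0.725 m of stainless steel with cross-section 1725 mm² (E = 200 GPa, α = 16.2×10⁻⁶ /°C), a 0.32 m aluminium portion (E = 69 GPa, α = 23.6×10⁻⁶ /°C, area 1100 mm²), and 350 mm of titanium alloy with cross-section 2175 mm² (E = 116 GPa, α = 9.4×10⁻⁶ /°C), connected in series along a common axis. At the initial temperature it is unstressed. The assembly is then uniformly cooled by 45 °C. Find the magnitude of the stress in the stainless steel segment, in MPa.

With the walls removed the bar would change length by δ_free = Σ αᵢΔT Lᵢ = 16.2×10⁻⁶×45×725 + 23.6×10⁻⁶×45×320 + 9.4×10⁻⁶×45×350 = 1.016 mm.
Since the ends are fixed, an axial force P builds up, equal in every segment, with P · Σ Lᵢ/(AᵢEᵢ) = δ_free.
Σ Lᵢ/(AᵢEᵢ) = 725/(1725×200×10³) + 320/(1100×69×10³) + 350/(2175×116×10³) = 7.705×10⁻⁶ mm/N.
So P = 1.016 / 7.705×10⁻⁶ = 131.9 kN, tensile.
σ_{stainless steel} = P / A = 131900 / 1725 = 76.48 MPa.

σ ≈ 76.5 MPa (tensile)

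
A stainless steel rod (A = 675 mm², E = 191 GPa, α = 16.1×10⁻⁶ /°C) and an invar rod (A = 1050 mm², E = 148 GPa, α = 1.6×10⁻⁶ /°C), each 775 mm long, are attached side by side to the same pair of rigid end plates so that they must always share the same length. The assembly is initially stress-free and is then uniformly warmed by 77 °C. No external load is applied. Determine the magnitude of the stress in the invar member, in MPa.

Equilibrium of a rigid end plate with no external load gives equal and opposite internal forces ±P in the two members. Since α_{stainless steel} > α_{invar}, heating drives the stainless steel into compression and the invar into tension.
Equating the net (thermal + elastic) strains gives |α₁ − α₂|·ΔT = P·[1/(A₁E₁) + 1/(A₂E₂)].
|α₁ − α₂|·ΔT = 14.5×10⁻⁶ × 77 = 0.001117.
1/(A₁E₁) + 1/(A₂E₂) = 1/(675×191×10³) + 1/(1050×148×10³) = 1.419×10⁻⁸ N⁻¹.
So P = 0.001117 / 1.419×10⁻⁸ = 78.67 kN.
σ_{invar} = P/A₂ = 78670/1050 = 74.93 MPa, tensile.

σ ≈ 74.9 MPa (tensile)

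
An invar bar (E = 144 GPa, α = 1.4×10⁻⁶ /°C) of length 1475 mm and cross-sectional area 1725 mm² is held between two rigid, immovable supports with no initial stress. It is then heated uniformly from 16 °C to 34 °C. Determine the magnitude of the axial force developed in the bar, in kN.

Full restraint means ε = 0, so the stress is σ = EαΔT = 144×10³ × 1.4×10⁻⁶ × 18 = 3.629 MPa.
Then P = σA = 3.629 × 1725 mm² = 6.26 kN, compressive.

P ≈ 6.26 kN (compressive)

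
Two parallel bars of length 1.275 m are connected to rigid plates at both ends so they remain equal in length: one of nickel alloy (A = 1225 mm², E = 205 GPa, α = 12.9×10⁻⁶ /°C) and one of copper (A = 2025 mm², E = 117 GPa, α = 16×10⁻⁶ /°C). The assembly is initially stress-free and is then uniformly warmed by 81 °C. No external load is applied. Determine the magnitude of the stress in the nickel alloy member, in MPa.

σ ≈ 25 MPa (tensile)

Both members must finish at the same length. With the larger α, the copper tends to over-expand; the plates restrain it, putting the copper in compression and the nickel alloy in tension. With no external load the two internal forces are equal and opposite, magnitude P.
Setting the final lengths equal and cancelling L: (α₁ − α₂)ΔT = P/(A₁E₁) + P/(A₂E₂).
|α₁ − α₂|·ΔT = 3.1×10⁻⁶ × 81 = 0.0002511.
1/(A₁E₁) + 1/(A₂E₂) = 1/(1225×205×10³) + 1/(2025×117×10³) = 8.203×10⁻⁹ N⁻¹.
P = 0.0002511 / 8.203×10⁻⁹ = 30610 N = 30.61 kN.
σ_{nickel alloy} = P/A₁ = 30610/1225 = 24.99 MPa, tensile.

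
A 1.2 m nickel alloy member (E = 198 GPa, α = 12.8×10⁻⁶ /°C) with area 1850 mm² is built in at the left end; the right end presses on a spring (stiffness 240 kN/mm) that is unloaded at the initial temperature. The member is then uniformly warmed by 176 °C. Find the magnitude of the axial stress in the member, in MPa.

σ ≈ 196 MPa (compressive)

If the spring were absent the member would lengthen by αΔT L = 12.8×10⁻⁶ × 176 × 1200 = 2.703 mm.
Let P be the compressive force at the spring. The member shortens elastically by PL/(AE) and the spring compresses by P/k; together these equal δ_free.
So P = δ_free / [L/(AE) + 1/k] = 2.703 / [ 1200/(1850×198×10³) + 1/(240×10³) ].
P = 2.703 / 7.443×10⁻⁶ = 363200 N.
σ = P/A = 363200/1850 = 196.3 MPa.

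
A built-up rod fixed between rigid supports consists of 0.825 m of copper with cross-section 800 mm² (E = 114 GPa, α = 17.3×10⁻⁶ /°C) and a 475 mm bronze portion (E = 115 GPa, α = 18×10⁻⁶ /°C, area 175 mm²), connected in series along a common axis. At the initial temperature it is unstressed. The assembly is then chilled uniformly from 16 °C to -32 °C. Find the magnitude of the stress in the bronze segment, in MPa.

σ ≈ 192 MPa (tensile)

If the supports were absent, the total length change would be Σ αᵢΔT Lᵢ = 17.3×10⁻⁶×48×825 + 18×10⁻⁶×48×475 = 1.095 mm.
The rigid supports impose zero overall length change; the single axial force P common to all segments must satisfy P Σ Lᵢ/(AᵢEᵢ) = δ_free.
The series flexibility is Σ Lᵢ/(AᵢEᵢ) = 825/(800×114×10³) + 475/(175×115×10³) = 3.265×10⁻⁵ mm/N.
So P = 1.095 / 3.265×10⁻⁵ = 33.55 kN, tensile.
σ_{bronze} = P / A = 33550 / 175 = 191.7 MPa.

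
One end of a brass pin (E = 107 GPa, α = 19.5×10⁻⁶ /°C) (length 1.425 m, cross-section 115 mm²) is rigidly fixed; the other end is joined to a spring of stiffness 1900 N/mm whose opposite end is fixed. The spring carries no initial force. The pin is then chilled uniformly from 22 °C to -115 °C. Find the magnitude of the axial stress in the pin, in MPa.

σ ≈ 51.6 MPa (tensile)

Free thermal contraction: δ_free = αΔT L = 19.5×10⁻⁶ × 137 × 1425 = 3.807 mm.
With a force P in the spring, the elastic change of the pin is PL/(AE) and that of the spring is P/k; compatibility requires their sum to equal δ_free.
So P = δ_free / [L/(AE) + 1/k] = 3.807 / [ 1425/(115×107×10³) + 1/(1900) ].
P = 3.807 / 0.0006421 = 5929 N.
σ = P/A = 5929/115 = 51.55 MPa.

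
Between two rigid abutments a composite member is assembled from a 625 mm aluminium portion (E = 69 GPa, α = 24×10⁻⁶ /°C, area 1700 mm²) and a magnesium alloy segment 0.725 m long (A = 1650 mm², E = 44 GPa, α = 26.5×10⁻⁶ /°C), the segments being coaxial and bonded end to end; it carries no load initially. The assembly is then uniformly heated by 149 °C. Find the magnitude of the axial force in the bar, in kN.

If the supports were absent, the total length change would be Σ αᵢΔT Lᵢ = 24×10⁻⁶×149×625 + 26.5×10⁻⁶×149×725 = 5.098 mm.
The rigid supports impose zero overall length change; the single axial force P common to all segments must satisfy P Σ Lᵢ/(AᵢEᵢ) = δ_free.
The series flexibility is Σ Lᵢ/(AᵢEᵢ) = 625/(1700×69×10³) + 725/(1650×44×10³) = 1.531×10⁻⁵ mm/N.
P = 5.098 / 1.531×10⁻⁵ = 332900 N = 332.9 kN, compressive.

P ≈ 333 kN (compressive)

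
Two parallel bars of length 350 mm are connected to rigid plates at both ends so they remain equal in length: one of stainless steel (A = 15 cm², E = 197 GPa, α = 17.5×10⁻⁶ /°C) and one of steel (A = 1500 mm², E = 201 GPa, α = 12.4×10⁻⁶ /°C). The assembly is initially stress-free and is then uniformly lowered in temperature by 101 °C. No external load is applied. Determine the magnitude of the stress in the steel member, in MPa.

Equilibrium of a rigid end plate with no external load gives equal and opposite internal forces ±P in the two members. Since α_{stainless steel} > α_{steel}, cooling drives the stainless steel into tension and the steel into compression.
Equating the net (thermal + elastic) strains gives |α₁ − α₂|·ΔT = P·[1/(A₁E₁) + 1/(A₂E₂)].
|α₁ − α₂|·ΔT = 5.1×10⁻⁶ × 101 = 0.0005151.
1/(A₁E₁) + 1/(A₂E₂) = 1/(1500×197×10³) + 1/(1500×201×10³) = 6.701×10⁻⁹ N⁻¹.
So P = 0.0005151 / 6.701×10⁻⁹ = 76.87 kN.
σ_{steel} = P/A₂ = 76870/1500 = 51.25 MPa, compressive.

σ ≈ 51.2 MPa (compressive)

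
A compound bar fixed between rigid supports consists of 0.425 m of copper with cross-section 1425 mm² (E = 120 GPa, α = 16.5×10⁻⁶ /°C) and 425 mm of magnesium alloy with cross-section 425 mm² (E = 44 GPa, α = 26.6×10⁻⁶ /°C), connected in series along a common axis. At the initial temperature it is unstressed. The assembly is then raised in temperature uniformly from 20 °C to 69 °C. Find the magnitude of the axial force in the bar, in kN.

Free thermal expansion of the whole bar: Σ αᵢΔT Lᵢ = 16.5×10⁻⁶×49×425 + 26.6×10⁻⁶×49×425 = 0.8976 mm.
Since the ends are fixed, an axial force P builds up, equal in every segment, with P · Σ Lᵢ/(AᵢEᵢ) = δ_free.
The series flexibility is Σ Lᵢ/(AᵢEᵢ) = 425/(1425×120×10³) + 425/(425×44×10³) = 2.521×10⁻⁵ mm/N.
So P = 0.8976 / 2.521×10⁻⁵ = 35.6 kN, compressive.

P ≈ 35.6 kN (compressive)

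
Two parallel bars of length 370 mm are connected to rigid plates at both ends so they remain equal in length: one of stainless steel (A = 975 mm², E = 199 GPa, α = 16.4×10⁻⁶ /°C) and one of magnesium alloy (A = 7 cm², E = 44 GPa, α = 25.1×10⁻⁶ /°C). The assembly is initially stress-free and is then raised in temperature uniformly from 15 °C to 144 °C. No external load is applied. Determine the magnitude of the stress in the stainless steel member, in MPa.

σ ≈ 30.6 MPa (tensile)

The magnesium alloy has the larger α, so on heating it would change length more than the stainless steel if both were free. The rigid plates force a common final length, so the magnesium alloy is put into compression and the stainless steel into tension, with equal and opposite forces P (no external load).
Compatibility of the two members (thermal + elastic change equal): (α₁ − α₂)ΔT = P·[1/(A₁E₁) + 1/(A₂E₂)].
|α₁ − α₂|·ΔT = 8.7×10⁻⁶ × 129 = 0.001122.
1/(A₁E₁) + 1/(A₂E₂) = 1/(975×199×10³) + 1/(700×44×10³) = 3.762×10⁻⁸ N⁻¹.
P = 0.001122 / 3.762×10⁻⁸ = 29830 N = 29.83 kN.
σ_{stainless steel} = P/A₁ = 29830/975 = 30.6 MPa, tensile.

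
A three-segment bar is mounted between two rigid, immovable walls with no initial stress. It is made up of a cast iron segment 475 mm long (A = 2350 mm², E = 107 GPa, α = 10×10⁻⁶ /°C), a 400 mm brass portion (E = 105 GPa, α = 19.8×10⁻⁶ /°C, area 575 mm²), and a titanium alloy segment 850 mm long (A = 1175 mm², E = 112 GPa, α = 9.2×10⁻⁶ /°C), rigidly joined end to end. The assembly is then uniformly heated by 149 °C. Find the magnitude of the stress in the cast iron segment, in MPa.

σ ≈ 86.8 MPa (compressive)

If the supports were absent, the total length change would be Σ αᵢΔT Lᵢ = 10×10⁻⁶×149×475 + 19.8×10⁻⁶×149×400 + 9.2×10⁻⁶×149×850 = 3.053 mm.
The rigid supports impose zero overall length change; the single axial force P common to all segments must satisfy P Σ Lᵢ/(AᵢEᵢ) = δ_free.
The series flexibility is Σ Lᵢ/(AᵢEᵢ) = 475/(2350×107×10³) + 400/(575×105×10³) + 850/(1175×112×10³) = 1.497×10⁻⁵ mm/N.
So P = 3.053 / 1.497×10⁻⁵ = 203.9 kN, compressive.
σ_{cast iron} = P / A = 203900 / 2350 = 86.76 MPa.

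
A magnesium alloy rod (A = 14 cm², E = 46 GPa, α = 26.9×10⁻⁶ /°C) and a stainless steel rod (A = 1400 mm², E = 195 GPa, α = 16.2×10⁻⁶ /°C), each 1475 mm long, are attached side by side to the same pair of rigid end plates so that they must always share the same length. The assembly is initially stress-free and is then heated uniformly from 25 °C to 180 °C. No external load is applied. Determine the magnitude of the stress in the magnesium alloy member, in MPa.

σ ≈ 61.7 MPa (compressive)

Equilibrium of a rigid end plate with no external load gives equal and opposite internal forces ±P in the two members. Since α_{magnesium alloy} > α_{stainless steel}, heating drives the magnesium alloy into compression and the stainless steel into tension.
Compatibility of the two members (thermal + elastic change equal): (α₁ − α₂)ΔT = P·[1/(A₁E₁) + 1/(A₂E₂)].
|α₁ − α₂|·ΔT = 10.7×10⁻⁶ × 155 = 0.001658.
1/(A₁E₁) + 1/(A₂E₂) = 1/(1400×46×10³) + 1/(1400×195×10³) = 1.919×10⁻⁸ N⁻¹.
P = 0.001658 / 1.919×10⁻⁸ = 86420 N = 86.42 kN.
σ_{magnesium alloy} = P/A₁ = 86420/1400 = 61.73 MPa, compressive.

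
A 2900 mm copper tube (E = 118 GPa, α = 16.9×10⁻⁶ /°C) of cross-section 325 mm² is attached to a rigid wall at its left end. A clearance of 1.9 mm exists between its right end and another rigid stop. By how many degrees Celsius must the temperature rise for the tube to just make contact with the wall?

ΔT ≈ 38.8 °C

The gap closes when αΔT L = 1.9 mm, since the tube is still unstressed at that instant.
ΔT = 1.9 / (16.9×10⁻⁶ × 2900) = 38.77 °C.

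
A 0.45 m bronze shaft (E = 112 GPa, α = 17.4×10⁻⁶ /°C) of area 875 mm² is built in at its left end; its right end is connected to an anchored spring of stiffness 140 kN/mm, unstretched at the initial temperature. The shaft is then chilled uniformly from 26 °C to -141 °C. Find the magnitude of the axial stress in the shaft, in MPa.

σ ≈ 127 MPa (tensile)

If the spring were absent the shaft would shorten by αΔT L = 17.4×10⁻⁶ × 167 × 450 = 1.308 mm.
Let P be the tensile force in the spring. The shaft extends elastically by PL/(AE) and the spring stretches by P/k; together these equal δ_free.
So P = δ_free / [L/(AE) + 1/k] = 1.308 / [ 450/(875×112×10³) + 1/(140×10³) ].
P = 1.308 / 1.173×10⁻⁵ = 111400 N.
σ = P/A = 111400/875 = 127.3 MPa.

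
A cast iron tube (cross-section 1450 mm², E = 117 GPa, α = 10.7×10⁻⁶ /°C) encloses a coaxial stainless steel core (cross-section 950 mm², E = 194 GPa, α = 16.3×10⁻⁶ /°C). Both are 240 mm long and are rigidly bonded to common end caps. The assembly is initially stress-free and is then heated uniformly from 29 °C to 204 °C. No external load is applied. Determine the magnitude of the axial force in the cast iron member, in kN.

Equilibrium of a rigid end plate with no external load gives equal and opposite internal forces ±P in the two members. Since α_{stainless steel} > α_{cast iron}, heating drives the stainless steel into compression and the cast iron into tension.
Equating the net (thermal + elastic) strains gives |α₁ − α₂|·ΔT = P·[1/(A₁E₁) + 1/(A₂E₂)].
|α₁ − α₂|·ΔT = 5.6×10⁻⁶ × 175 = 0.00098.
1/(A₁E₁) + 1/(A₂E₂) = 1/(1450×117×10³) + 1/(950×194×10³) = 1.132×10⁻⁸ N⁻¹.
P = 0.00098 / 1.132×10⁻⁸ = 86570 N = 86.57 kN.

P ≈ 86.6 kN (tensile in the cast iron)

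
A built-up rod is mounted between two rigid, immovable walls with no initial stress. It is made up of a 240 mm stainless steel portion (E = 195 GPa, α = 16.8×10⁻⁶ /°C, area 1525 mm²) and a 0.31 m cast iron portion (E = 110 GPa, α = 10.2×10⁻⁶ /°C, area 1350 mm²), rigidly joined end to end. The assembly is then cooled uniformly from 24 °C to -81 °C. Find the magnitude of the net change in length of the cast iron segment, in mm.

With the walls removed the bar would change length by δ_free = Σ αᵢΔT Lᵢ = 16.8×10⁻⁶×105×240 + 10.2×10⁻⁶×105×310 = 0.7554 mm.
The walls prevent any net length change, so an axial force P (same in every segment) develops. Compatibility: P · Σ Lᵢ/(AᵢEᵢ) = δ_free.
The series flexibility is Σ Lᵢ/(AᵢEᵢ) = 240/(1525×195×10³) + 310/(1350×110×10³) = 2.895×10⁻⁶ mm/N.
So P = 0.7554 / 2.895×10⁻⁶ = 261 kN, tensile.
For the cast iron segment, free thermal change = 10.2×10⁻⁶×105×310 = 0.332 mm and elastic change from P = 261000×310/(1350×110×10³) = 0.5448 mm; these oppose, so the net change is 0.213 mm (segment lengthens).

|ΔL| ≈ 0.213 mm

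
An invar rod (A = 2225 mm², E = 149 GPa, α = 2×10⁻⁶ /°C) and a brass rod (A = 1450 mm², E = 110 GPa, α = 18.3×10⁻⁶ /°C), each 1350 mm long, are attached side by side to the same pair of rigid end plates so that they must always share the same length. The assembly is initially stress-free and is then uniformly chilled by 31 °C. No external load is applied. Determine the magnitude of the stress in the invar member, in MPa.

σ ≈ 24.5 MPa (compressive)

Equilibrium of a rigid end plate with no external load gives equal and opposite internal forces ±P in the two members. Since α_{brass} > α_{invar}, cooling drives the brass into tension and the invar into compression.
Setting the final lengths equal and cancelling L: (α₁ − α₂)ΔT = P/(A₁E₁) + P/(A₂E₂).
|α₁ − α₂|·ΔT = 16.3×10⁻⁶ × 31 = 0.0005053.
1/(A₁E₁) + 1/(A₂E₂) = 1/(2225×149×10³) + 1/(1450×110×10³) = 9.286×10⁻⁹ N⁻¹.
P = 0.0005053 / 9.286×10⁻⁹ = 54420 N = 54.42 kN.
σ_{invar} = P/A₁ = 54420/2225 = 24.46 MPa, compressive.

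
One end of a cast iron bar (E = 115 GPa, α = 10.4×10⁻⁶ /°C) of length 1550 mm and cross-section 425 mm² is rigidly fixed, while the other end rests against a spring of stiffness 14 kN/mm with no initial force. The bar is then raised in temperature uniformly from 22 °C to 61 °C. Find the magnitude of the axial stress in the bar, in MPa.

σ ≈ 14.3 MPa (compressive)

Free thermal expansion: δ_free = αΔT L = 10.4×10⁻⁶ × 39 × 1550 = 0.6287 mm.
Let P be the compressive force at the spring. The bar shortens elastically by PL/(AE) and the spring compresses by P/k; together these equal δ_free.
P [ L/(AE) + 1/k ] = δ_free → P [ 1550/(425×115×10³) + 1/(14×10³) ] = 0.6287.
P = 0.6287 / 0.0001031 = 6095 N.
σ = P/A = 6095/425 = 14.34 MPa.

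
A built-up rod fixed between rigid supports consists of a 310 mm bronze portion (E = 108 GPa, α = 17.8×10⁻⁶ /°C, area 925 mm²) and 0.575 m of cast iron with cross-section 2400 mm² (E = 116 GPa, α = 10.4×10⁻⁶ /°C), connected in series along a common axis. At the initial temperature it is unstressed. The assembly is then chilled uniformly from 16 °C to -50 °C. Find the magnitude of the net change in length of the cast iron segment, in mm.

|ΔL| ≈ 0.0914 mm

Free thermal contraction of the whole bar: Σ αᵢΔT Lᵢ = 17.8×10⁻⁶×66×310 + 10.4×10⁻⁶×66×575 = 0.7589 mm.
The rigid supports impose zero overall length change; the single axial force P common to all segments must satisfy P Σ Lᵢ/(AᵢEᵢ) = δ_free.
The series flexibility is Σ Lᵢ/(AᵢEᵢ) = 310/(925×108×10³) + 575/(2400×116×10³) = 5.168×10⁻⁶ mm/N.
P = 0.7589 / 5.168×10⁻⁶ = 146800 N = 146.8 kN, tensile.
For the cast iron segment, free thermal change = 10.4×10⁻⁶×66×575 = 0.3947 mm and elastic change from P = 146800×575/(2400×116×10³) = 0.3033 mm; these oppose, so the net change is 0.0914 mm (segment shortens).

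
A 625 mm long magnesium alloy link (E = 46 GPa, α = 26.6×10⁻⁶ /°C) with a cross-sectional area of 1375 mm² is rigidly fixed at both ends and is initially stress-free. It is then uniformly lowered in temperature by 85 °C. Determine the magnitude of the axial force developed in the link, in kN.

With zero net strain, σ = E·αΔT = 46 GPa × 26.6×10⁻⁶ × 85 = 104 MPa.
Axial force P = σA = 104 × 1375 = 143000 N = 143 kN, tensile.

P ≈ 143 kN (tensile)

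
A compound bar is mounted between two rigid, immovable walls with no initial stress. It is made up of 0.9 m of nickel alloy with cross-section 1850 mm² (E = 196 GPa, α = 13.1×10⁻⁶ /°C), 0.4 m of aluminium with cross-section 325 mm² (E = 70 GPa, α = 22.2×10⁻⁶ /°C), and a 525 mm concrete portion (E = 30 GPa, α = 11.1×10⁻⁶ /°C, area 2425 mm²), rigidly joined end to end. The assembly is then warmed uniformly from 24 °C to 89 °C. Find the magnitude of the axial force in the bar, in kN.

P ≈ 63.1 kN (compressive)

With the walls removed the bar would change length by δ_free = Σ αᵢΔT Lᵢ = 13.1×10⁻⁶×65×900 + 22.2×10⁻⁶×65×400 + 11.1×10⁻⁶×65×525 = 1.722 mm.
Since the ends are fixed, an axial force P builds up, equal in every segment, with P · Σ Lᵢ/(AᵢEᵢ) = δ_free.
The series flexibility is Σ Lᵢ/(AᵢEᵢ) = 900/(1850×196×10³) + 400/(325×70×10³) + 525/(2425×30×10³) = 2.728×10⁻⁵ mm/N.
P = 1.722 / 2.728×10⁻⁵ = 63130 N = 63.13 kN, compressive.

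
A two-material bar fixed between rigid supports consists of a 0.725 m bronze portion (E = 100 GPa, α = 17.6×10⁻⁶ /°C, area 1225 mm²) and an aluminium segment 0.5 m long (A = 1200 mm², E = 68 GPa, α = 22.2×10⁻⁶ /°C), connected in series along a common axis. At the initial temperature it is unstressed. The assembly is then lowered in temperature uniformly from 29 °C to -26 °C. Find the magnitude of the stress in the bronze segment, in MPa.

If the supports were absent, the total length change would be Σ αᵢΔT Lᵢ = 17.6×10⁻⁶×55×725 + 22.2×10⁻⁶×55×500 = 1.312 mm.
Since the ends are fixed, an axial force P builds up, equal in every segment, with P · Σ Lᵢ/(AᵢEᵢ) = δ_free.
The series flexibility is Σ Lᵢ/(AᵢEᵢ) = 725/(1225×100×10³) + 500/(1200×68×10³) = 1.205×10⁻⁵ mm/N.
Hence P = δ_free / Σ(L/AE) = 1.312/1.205×10⁻⁵ = 108.9 kN (tensile).
σ_{bronze} = P / A = 108900 / 1225 = 88.93 MPa.

σ ≈ 88.9 MPa (tensile)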